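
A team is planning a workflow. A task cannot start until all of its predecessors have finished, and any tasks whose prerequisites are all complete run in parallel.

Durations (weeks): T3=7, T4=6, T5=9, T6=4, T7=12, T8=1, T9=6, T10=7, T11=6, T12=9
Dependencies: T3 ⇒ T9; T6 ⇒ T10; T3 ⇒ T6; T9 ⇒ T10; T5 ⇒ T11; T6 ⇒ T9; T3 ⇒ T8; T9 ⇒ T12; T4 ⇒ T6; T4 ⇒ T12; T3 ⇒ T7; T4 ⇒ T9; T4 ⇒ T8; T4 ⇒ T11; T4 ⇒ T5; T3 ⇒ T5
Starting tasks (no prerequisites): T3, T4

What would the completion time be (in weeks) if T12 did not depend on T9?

24

Before: longest chain T3→T6→T9→T12 = 7+4+6+9 = 26, finish 26.
Without T9→T12, T12's earliest start moves from 17 to 6.
The longest chain is now T3→T6→T9→T10 = 7+4+6+7 = 24, so the plan takes 24 weeks.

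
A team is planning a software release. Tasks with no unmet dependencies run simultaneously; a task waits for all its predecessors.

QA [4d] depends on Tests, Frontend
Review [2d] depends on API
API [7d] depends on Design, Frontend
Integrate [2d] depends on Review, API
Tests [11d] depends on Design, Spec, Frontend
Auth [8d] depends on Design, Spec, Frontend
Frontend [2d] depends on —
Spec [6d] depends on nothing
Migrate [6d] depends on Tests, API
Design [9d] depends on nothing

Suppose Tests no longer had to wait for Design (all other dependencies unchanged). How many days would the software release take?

23

Before: longest chain Design→Tests→Migrate = 9+11+6 = 26, finish 26.
Without Design→Tests, Tests's earliest start moves from 9 to 6.
The longest chain is now Spec→Tests→Migrate = 6+11+6 = 23, so the software release takes 23 days.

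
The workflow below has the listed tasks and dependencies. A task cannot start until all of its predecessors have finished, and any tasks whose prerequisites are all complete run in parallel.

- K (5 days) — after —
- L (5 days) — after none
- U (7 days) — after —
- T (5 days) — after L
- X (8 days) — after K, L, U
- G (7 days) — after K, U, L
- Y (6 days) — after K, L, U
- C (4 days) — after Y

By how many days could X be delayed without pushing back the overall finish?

2

The longest chain is U→Y→C = 7+6+4 = 17; overall finish 17 days.
Longest path through X: 15 days (earliest finish 15, latest finish 17).
Float = 17 − 15 = 2.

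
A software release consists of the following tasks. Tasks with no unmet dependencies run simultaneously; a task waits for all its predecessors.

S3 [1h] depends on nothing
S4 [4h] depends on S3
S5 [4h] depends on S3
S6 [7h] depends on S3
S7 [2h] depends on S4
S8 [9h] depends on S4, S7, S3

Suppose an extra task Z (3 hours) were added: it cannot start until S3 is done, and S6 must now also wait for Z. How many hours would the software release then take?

Originally the software release takes 16 hours.
With Z inserted, S6 now waits for max(S3, Z).
New critical path: S3→S4→S7→S8 = 1+4+2+9 = 16 ⇒ 16 hours.

16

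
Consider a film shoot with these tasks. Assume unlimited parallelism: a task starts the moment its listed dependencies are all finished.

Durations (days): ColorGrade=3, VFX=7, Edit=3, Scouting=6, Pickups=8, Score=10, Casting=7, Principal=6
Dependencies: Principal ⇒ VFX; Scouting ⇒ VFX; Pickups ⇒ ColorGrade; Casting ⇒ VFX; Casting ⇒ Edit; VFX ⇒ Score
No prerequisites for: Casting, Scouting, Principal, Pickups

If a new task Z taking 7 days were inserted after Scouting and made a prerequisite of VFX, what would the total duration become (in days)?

Originally the project takes 24 days.
With Z inserted, VFX now waits for max(Principal, Scouting, Casting, Z).
New critical path: Scouting→Z→VFX→Score = 6+7+7+10 = 30 ⇒ 30 days.

30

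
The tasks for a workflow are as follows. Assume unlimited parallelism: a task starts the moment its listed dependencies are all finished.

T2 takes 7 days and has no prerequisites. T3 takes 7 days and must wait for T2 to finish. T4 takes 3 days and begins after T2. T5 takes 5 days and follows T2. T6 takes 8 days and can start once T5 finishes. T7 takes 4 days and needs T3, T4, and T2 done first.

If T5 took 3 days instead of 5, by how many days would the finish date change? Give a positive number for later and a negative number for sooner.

The binding path is T2→T5→T6 = 7+5+8 = 20; finish at 20 days.
Since T5 is critical, the -2 change carries straight to that chain (now 18 days).
New critical path: T2→T3→T7 = 7+7+4 = 18 ⇒ 18 days.
Change in finish: 18 − 20 = -2 days.

-2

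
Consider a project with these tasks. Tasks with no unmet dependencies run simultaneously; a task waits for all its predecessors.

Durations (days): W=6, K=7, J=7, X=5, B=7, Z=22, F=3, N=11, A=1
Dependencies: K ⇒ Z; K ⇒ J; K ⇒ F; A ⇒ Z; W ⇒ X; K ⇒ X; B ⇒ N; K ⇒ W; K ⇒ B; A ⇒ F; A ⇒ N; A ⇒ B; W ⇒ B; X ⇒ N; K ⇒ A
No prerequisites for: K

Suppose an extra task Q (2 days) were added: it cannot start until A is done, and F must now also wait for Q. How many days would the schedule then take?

Originally the schedule takes 31 days.
With Q inserted, F now waits for max(K, A, Q).
New critical path: K→W→B→N = 7+6+7+11 = 31 ⇒ 31 days.

31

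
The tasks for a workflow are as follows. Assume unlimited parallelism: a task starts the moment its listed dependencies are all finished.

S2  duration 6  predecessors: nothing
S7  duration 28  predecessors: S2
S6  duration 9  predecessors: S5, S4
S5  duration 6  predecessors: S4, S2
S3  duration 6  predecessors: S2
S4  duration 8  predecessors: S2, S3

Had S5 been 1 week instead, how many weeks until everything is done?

34

As given, the longest chain is S2→S3→S4→S5→S6 = 6+6+8+6+9 = 35, so the finish is 35 weeks.
S5 is on the critical path; changing it to 1 makes that path 30 weeks.
Now S2→S7 = 6+28 = 34 is longest, so the finish becomes 34 weeks.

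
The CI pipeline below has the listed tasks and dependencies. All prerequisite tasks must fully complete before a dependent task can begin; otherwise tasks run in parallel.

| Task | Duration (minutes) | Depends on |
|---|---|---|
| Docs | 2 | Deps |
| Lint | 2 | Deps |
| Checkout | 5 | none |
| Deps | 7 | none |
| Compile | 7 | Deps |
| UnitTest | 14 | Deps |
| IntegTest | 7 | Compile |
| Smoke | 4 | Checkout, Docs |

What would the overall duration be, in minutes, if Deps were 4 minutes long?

The binding path is Deps→Compile→IntegTest = 7+7+7 = 21; finish at 21 minutes.
Since Deps is critical, the -3 change carries straight to that chain (now 18 minutes).
That remains the longest chain; total 18 minutes.

18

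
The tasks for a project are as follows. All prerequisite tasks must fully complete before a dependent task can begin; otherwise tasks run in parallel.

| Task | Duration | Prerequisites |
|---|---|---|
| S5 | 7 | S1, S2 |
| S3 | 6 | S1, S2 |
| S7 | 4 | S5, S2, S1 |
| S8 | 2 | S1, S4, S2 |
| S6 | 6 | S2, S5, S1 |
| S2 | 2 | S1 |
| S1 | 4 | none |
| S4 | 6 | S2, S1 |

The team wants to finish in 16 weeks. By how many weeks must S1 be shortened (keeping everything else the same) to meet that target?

3

Current finish: 19 weeks; target: 16.
S1 is on every critical path, so each week cut from S1 cuts the finish by one (this holds down to a finish of 16).
Need 19 − 16 = 3 weeks off S1 → S1 becomes 1 week, finish becomes 16.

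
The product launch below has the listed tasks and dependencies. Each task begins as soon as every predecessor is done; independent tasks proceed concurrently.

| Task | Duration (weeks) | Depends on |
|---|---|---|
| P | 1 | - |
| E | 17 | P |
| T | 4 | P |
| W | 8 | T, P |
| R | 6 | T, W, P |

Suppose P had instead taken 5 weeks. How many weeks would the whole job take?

Baseline: P→T→W→R = 1+4+8+6 = 19 → 19 weeks.
Since P is critical, the +4 change carries straight to that chain (now 23 weeks).
The critical path is still P→T→W→R; finish is now 23 weeks.

23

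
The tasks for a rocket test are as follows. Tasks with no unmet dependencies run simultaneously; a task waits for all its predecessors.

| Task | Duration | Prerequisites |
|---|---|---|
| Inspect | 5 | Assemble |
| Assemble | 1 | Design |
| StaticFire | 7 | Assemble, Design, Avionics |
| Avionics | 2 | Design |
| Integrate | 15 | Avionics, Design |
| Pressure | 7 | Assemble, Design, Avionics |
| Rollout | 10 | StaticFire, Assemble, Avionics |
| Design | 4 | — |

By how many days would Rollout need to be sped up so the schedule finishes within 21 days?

2

Current finish: 23 days; target: 21.
Rollout is on every critical path, so each day cut from Rollout cuts the finish by one (this holds down to a finish of 21).
Need 23 − 21 = 2 days off Rollout → Rollout becomes 8 days, finish becomes 21.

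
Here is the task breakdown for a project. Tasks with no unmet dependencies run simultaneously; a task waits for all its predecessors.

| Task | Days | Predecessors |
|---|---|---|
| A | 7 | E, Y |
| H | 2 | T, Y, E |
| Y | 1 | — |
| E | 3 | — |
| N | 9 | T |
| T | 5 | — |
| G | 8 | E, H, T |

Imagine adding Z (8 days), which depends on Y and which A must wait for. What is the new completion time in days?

16

Originally the job takes 15 days.
With Z inserted, A now waits for max(E, Y, Z).
New critical path: Y→Z→A = 1+8+7 = 16 ⇒ 16 days.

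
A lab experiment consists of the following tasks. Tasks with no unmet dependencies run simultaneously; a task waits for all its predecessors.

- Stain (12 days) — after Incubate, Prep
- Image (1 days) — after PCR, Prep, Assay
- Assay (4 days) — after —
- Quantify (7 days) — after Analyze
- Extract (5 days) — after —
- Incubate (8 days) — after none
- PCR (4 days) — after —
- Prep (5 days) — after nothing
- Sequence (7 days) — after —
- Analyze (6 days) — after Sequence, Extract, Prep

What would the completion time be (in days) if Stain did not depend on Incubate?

20

Original critical path: Incubate→Stain = 8+12 = 20 ⇒ 20 days.
Without Incubate→Stain, Stain's earliest start moves from 8 to 5.
After: Sequence→Analyze→Quantify = 7+6+7 = 20 → 20 days.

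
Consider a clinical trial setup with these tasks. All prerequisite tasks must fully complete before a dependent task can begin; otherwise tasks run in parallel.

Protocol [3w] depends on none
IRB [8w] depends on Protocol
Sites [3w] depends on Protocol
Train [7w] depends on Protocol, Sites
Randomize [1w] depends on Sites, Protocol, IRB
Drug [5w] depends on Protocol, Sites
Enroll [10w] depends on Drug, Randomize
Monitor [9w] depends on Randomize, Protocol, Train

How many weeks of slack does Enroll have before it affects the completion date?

0

Protocol→IRB→Randomize→Enroll = 3+8+1+10 = 22 sets the makespan at 22 weeks.
Enroll finishes as early as 22 and must finish by 22.
Slack of Enroll = 12 − 12 = 0 weeks.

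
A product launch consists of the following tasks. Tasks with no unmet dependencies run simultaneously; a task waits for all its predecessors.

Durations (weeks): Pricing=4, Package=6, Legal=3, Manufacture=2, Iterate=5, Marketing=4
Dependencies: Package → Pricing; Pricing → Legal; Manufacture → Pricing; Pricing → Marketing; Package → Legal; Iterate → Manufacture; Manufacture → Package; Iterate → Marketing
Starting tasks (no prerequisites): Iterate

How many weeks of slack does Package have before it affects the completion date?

Critical path: Iterate→Manufacture→Package→Pricing→Marketing = 5+2+6+4+4 = 21, so the finish is 21 weeks.
Package finishes as early as 13 and must finish by 13.
Slack of Package = 7 − 7 = 0 weeks.

0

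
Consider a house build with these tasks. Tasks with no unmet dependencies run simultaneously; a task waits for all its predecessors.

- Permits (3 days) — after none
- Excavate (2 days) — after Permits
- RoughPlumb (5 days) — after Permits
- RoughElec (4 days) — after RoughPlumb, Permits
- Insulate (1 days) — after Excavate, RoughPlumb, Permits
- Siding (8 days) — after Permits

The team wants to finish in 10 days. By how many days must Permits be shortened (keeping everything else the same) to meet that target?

Current finish: 12 days; target: 10.
Permits is on every critical path, so each day cut from Permits cuts the finish by one (this holds down to a finish of 10).
Need 12 − 10 = 2 days off Permits → Permits becomes 1 day, finish becomes 10.

2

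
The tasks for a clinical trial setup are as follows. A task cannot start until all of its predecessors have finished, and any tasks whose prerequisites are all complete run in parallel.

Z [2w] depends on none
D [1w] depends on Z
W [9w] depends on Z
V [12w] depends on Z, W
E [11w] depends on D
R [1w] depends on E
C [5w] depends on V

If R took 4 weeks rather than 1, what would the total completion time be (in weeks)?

Critical path before the change: Z→W→V→C = 2+9+12+5 = 28 giving 28 weeks.
R has 13 weeks of float (longest path through it is 15).
No other chain overtakes it, so the finish is 28 weeks.

28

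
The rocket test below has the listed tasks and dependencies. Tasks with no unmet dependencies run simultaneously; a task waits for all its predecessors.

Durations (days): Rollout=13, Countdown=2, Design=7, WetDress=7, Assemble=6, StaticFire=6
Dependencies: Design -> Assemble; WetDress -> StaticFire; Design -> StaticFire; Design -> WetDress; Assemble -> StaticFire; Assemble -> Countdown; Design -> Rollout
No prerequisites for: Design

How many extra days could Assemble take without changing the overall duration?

Design→WetDress→StaticFire = 7+7+6 = 20 sets the makespan at 20 days.
The longest chain containing Assemble totals 19 days.
So Assemble can slip 14 − 13 = 1 day.

1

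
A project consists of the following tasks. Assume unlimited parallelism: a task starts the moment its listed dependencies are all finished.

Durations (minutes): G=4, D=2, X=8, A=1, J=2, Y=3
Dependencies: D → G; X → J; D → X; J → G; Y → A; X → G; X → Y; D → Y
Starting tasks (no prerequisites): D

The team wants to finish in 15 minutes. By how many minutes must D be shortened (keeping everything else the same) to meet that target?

1

Current finish: 16 minutes; target: 15.
D is on every critical path, so each minute cut from D cuts the finish by one (this holds down to a finish of 15).
Need 16 − 15 = 1 minute off D → D becomes 1 minute, finish becomes 15.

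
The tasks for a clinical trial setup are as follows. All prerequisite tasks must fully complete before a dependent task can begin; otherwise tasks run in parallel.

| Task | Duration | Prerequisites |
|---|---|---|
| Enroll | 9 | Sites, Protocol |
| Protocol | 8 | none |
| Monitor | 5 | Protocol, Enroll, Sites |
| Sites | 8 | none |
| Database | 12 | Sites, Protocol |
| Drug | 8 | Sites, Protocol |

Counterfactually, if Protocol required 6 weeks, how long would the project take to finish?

22

Actual critical path: Protocol→Enroll→Monitor = 8+9+5 = 22 ⇒ 22 weeks.
Since Protocol is critical, the -2 change carries straight to that chain (now 20 weeks).
Now Sites→Enroll→Monitor = 8+9+5 = 22 is longest, so the finish becomes 22 weeks.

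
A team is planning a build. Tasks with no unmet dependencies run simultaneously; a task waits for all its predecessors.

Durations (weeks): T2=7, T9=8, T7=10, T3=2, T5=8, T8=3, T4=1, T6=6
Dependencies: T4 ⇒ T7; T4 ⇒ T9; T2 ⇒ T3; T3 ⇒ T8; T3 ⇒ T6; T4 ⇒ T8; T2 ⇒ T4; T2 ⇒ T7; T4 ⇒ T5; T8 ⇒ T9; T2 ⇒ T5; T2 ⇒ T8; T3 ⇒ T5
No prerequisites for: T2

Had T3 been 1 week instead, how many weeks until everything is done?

19

As given, the longest chain is T2→T3→T8→T9 = 7+2+3+8 = 20, so the finish is 20 weeks.
T3 lies on that path, so at 1 week the path becomes 19 weeks.
The critical path is still T2→T3→T8→T9; finish is now 19 weeks.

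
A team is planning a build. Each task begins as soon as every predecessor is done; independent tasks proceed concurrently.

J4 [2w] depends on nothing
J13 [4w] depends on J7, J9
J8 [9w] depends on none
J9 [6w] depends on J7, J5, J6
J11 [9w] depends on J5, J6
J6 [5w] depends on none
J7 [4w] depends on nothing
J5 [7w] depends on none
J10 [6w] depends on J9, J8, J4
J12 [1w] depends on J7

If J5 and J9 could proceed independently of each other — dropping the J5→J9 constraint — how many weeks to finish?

17

Before: longest chain J5→J9→J10 = 7+6+6 = 19, finish 19.
Without J5→J9, J9's earliest start moves from 7 to 5.
New critical path: J6→J9→J10 = 5+6+6 = 17 ⇒ 17 weeks.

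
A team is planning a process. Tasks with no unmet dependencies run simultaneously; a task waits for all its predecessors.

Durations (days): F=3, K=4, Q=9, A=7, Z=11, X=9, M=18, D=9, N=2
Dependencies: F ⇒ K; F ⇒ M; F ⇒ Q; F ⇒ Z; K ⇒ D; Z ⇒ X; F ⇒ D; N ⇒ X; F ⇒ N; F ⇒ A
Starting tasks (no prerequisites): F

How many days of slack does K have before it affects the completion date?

F→Z→X = 3+11+9 = 23 sets the makespan at 23 days.
K finishes as early as 7 and must finish by 14.
Slack of K = 10 − 3 = 7 days.

7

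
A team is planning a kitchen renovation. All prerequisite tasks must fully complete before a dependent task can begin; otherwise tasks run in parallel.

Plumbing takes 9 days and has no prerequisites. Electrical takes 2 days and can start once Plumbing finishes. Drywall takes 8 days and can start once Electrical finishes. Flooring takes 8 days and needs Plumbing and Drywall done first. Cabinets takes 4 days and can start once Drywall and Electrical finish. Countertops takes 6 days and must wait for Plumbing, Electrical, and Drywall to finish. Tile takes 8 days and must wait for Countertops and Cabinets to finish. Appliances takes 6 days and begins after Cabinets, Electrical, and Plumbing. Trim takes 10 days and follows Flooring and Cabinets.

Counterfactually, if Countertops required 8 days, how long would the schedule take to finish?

As given, the longest chain is Plumbing→Electrical→Drywall→Flooring→Trim = 9+2+8+8+10 = 37, so the finish is 37 days.
Countertops has 4 days of float (longest path through it is 33).
That remains the longest chain; total 37 days.

37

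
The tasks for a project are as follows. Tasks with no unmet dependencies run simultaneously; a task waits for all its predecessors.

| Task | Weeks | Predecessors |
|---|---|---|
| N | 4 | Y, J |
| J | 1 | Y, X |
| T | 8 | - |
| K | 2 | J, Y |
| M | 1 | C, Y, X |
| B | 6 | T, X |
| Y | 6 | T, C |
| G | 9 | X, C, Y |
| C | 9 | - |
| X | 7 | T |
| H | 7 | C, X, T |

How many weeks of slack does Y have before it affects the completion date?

0

Critical path: T→X→G = 8+7+9 = 24, so the finish is 24 weeks.
The longest chain containing Y totals 24 weeks.
So Y can slip 15 − 15 = 0 weeks.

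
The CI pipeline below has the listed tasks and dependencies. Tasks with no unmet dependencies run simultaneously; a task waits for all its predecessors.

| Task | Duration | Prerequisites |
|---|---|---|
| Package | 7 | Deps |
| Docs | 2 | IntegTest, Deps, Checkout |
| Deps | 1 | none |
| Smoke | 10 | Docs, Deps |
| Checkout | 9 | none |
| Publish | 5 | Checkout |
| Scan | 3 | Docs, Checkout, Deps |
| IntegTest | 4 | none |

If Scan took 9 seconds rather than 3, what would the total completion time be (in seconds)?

Critical path before the change: Checkout→Docs→Smoke = 9+2+10 = 21 giving 21 seconds.
Scan is off the critical path — its longest chain is 14 seconds, giving 7 of slack.
No other chain overtakes it, so the finish is 21 seconds.

21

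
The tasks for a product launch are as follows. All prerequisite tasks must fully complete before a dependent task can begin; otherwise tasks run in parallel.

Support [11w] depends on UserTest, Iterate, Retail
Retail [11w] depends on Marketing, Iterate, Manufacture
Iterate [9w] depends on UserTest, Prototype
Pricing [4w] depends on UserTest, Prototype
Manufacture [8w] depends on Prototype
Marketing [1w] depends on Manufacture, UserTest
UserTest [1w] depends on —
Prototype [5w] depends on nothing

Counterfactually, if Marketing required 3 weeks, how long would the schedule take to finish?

Actual critical path: Prototype→Manufacture→Marketing→Retail→Support = 5+8+1+11+11 = 36 ⇒ 36 weeks.
Marketing is on the critical path; changing it to 3 makes that path 38 weeks.
No other chain overtakes it, so the finish is 38 weeks.

38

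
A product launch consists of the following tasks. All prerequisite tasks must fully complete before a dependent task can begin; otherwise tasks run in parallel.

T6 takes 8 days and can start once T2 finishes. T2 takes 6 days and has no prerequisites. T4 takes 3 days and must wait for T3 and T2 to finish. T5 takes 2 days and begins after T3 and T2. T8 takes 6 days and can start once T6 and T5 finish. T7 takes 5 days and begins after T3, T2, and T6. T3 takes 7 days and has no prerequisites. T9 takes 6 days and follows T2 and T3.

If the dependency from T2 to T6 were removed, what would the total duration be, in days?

15

Before: longest chain T2→T6→T8 = 6+8+6 = 20, finish 20.
Without T2→T6, T6's earliest start moves from 6 to 0.
The longest chain is now T3→T5→T8 = 7+2+6 = 15, so the job takes 15 days.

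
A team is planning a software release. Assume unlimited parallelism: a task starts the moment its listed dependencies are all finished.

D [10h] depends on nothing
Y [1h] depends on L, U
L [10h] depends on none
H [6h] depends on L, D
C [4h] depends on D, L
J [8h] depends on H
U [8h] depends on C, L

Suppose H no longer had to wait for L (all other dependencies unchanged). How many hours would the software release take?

Original critical path: L→H→J = 10+6+8 = 24 ⇒ 24 hours.
Dropping L→H doesn't change H's earliest start (10); another predecessor still binds.
The longest chain is now D→H→J = 10+6+8 = 24, so the software release takes 24 hours.

24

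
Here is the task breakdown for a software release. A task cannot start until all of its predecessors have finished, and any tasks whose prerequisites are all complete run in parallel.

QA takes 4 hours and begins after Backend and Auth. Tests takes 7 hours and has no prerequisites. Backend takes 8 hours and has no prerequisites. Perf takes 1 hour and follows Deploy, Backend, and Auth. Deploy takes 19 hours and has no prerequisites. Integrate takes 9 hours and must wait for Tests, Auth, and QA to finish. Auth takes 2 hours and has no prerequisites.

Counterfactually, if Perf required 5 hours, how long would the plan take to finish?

The binding path is Backend→QA→Integrate = 8+4+9 = 21; finish at 21 hours.
Perf has 1 hour of float (longest path through it is 20).
New critical path: Deploy→Perf = 19+5 = 24 ⇒ 24 hours.

24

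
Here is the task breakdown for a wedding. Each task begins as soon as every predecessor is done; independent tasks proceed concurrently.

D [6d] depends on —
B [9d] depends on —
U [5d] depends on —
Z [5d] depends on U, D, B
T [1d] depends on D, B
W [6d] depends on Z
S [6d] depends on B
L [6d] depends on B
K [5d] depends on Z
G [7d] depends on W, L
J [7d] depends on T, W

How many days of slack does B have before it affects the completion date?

0

The longest chain is B→Z→W→G = 9+5+6+7 = 27; overall finish 27 days.
The longest chain containing B totals 27 days.
Slack of B = 0 − 0 = 0 days.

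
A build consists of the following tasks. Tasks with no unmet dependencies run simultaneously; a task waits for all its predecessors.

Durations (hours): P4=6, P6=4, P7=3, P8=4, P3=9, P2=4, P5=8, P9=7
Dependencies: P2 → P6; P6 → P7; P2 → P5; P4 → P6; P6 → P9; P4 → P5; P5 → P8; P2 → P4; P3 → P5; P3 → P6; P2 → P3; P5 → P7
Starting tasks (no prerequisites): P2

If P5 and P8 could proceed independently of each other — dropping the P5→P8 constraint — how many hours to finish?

24

Before: longest chain P2→P3→P5→P8 = 4+9+8+4 = 25, finish 25.
Without P5→P8, P8's earliest start moves from 21 to 0.
The longest chain is now P2→P3→P5→P7 = 4+9+8+3 = 24, so the project takes 24 hours.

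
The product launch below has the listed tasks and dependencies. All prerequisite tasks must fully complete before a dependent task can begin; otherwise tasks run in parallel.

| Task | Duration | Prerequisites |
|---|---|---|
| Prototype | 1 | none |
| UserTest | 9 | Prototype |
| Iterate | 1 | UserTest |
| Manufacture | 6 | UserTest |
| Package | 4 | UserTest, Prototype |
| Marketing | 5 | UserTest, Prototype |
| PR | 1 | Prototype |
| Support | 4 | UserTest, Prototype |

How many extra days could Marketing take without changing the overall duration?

Prototype→UserTest→Manufacture = 1+9+6 = 16 sets the makespan at 16 days.
Longest path through Marketing: 15 days (earliest finish 15, latest finish 16).
Slack of Marketing = 11 − 10 = 1 day.

1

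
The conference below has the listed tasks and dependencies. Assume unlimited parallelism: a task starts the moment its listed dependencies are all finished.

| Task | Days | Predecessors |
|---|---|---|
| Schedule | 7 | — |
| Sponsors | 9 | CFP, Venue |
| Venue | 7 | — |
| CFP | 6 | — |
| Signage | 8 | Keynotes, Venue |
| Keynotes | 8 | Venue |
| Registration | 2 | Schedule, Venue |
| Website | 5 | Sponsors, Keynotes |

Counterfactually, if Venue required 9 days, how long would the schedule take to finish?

Baseline: Venue→Keynotes→Signage = 7+8+8 = 23 → 23 days.
Venue is on the critical path; changing it to 9 makes that path 25 days.
That remains the longest chain; total 25 days.

25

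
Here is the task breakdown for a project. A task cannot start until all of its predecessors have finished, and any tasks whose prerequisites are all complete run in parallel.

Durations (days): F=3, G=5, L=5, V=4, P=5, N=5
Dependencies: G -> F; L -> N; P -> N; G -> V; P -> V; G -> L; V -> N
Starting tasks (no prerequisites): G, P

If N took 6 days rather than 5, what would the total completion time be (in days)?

16

The binding path is G→L→N = 5+5+5 = 15; finish at 15 days.
Since N is critical, the +1 change carries straight to that chain (now 16 days).
The critical path is still G→L→N; finish is now 16 days.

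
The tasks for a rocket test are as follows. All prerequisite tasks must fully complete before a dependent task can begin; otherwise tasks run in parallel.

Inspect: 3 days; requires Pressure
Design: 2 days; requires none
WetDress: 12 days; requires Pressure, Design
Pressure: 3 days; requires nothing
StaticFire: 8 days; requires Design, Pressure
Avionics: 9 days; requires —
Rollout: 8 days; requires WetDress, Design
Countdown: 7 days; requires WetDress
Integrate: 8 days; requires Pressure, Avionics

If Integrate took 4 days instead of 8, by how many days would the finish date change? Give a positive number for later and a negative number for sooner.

0

Critical path before the change: Pressure→WetDress→Rollout = 3+12+8 = 23 giving 23 days.
Integrate is off the critical path — its longest chain is 17 days, giving 6 of slack.
The critical path is still Pressure→WetDress→Rollout; finish is now 23 days.
Change in finish: 23 − 23 = +0 days.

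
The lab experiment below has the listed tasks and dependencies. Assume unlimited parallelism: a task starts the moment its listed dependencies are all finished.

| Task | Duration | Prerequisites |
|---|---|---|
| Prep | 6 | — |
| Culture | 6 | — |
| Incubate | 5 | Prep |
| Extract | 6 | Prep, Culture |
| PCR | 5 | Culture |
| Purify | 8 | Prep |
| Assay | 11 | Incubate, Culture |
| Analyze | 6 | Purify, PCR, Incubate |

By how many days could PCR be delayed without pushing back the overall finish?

The longest chain is Prep→Incubate→Assay = 6+5+11 = 22; overall finish 22 days.
Longest path through PCR: 17 days (earliest finish 11, latest finish 16).
So PCR can slip 16 − 11 = 5 days.

5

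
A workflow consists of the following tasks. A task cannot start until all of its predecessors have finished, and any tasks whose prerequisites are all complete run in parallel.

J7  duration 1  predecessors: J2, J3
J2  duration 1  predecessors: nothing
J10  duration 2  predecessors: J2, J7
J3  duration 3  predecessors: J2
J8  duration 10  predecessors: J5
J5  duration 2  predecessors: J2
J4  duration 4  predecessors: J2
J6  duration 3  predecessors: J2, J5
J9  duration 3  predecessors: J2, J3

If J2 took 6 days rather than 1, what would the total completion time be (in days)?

As given, the longest chain is J2→J5→J8 = 1+2+10 = 13, so the finish is 13 days.
J2 lies on that path, so at 6 days the path becomes 18 days.
The critical path is still J2→J5→J8; finish is now 18 days.

18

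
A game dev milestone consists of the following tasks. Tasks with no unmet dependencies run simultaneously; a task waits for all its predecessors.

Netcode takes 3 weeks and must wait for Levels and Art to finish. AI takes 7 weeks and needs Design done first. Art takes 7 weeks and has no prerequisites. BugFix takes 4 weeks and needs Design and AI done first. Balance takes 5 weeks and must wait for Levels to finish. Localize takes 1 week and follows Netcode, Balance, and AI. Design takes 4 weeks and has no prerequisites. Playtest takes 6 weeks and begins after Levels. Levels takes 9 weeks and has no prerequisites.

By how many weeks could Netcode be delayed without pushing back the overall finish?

2

The longest chain is Design→AI→BugFix = 4+7+4 = 15; overall finish 15 weeks.
Netcode finishes as early as 12 and must finish by 14.
So Netcode can slip 14 − 12 = 2 weeks.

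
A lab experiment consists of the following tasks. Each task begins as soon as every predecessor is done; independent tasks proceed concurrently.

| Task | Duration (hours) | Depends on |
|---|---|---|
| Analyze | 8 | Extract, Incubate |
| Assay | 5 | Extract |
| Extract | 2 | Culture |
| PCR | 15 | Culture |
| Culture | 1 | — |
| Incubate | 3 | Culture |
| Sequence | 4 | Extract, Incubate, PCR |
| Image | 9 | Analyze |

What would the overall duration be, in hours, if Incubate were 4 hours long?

Critical path before the change: Culture→Incubate→Analyze→Image = 1+3+8+9 = 21 giving 21 hours.
Since Incubate is critical, the +1 change carries straight to that chain (now 22 hours).
That remains the longest chain; total 22 hours.

22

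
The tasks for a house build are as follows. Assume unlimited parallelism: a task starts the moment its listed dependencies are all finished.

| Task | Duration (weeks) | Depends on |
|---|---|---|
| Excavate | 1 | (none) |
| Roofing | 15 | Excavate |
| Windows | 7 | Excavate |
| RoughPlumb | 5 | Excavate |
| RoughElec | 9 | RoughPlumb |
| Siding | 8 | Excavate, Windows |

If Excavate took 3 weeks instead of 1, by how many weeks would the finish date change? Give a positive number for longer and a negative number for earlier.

2

The binding path is Excavate→Roofing = 1+15 = 16; finish at 16 weeks.
Excavate is on the critical path; changing it to 3 makes that path 18 weeks.
No other chain overtakes it, so the finish is 18 weeks.
Change in finish: 18 − 16 = +2 weeks.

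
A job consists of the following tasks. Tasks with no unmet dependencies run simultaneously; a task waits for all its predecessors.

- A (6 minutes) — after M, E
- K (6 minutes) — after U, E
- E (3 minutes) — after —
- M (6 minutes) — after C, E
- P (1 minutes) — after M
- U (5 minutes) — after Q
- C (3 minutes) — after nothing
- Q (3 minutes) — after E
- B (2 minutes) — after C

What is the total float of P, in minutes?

7

The longest chain is E→Q→U→K = 3+3+5+6 = 17; overall finish 17 minutes.
Longest path through P: 10 minutes (earliest finish 10, latest finish 17).
Slack of P = 16 − 9 = 7 minutes.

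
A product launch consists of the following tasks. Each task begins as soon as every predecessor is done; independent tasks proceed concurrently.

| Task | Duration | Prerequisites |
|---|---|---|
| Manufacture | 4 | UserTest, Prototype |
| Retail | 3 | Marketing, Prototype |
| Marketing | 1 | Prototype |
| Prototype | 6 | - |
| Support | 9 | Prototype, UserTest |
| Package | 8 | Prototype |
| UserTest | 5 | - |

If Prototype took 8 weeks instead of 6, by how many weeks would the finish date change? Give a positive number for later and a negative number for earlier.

As given, the longest chain is Prototype→Support = 6+9 = 15, so the finish is 15 weeks.
Since Prototype is critical, the +2 change carries straight to that chain (now 17 weeks).
The critical path is still Prototype→Support; finish is now 17 weeks.
Change in finish: 17 − 15 = +2 weeks.

2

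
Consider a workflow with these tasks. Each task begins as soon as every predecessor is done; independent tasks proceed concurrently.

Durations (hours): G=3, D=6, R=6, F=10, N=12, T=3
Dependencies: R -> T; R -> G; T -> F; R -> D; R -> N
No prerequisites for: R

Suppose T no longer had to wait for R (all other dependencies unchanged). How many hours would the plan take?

18

With the dependency in place, R→T→F = 6+3+10 = 19 sets the finish at 19 hours.
Without R→T, T's earliest start moves from 6 to 0.
New critical path: R→N = 6+12 = 18 ⇒ 18 hours.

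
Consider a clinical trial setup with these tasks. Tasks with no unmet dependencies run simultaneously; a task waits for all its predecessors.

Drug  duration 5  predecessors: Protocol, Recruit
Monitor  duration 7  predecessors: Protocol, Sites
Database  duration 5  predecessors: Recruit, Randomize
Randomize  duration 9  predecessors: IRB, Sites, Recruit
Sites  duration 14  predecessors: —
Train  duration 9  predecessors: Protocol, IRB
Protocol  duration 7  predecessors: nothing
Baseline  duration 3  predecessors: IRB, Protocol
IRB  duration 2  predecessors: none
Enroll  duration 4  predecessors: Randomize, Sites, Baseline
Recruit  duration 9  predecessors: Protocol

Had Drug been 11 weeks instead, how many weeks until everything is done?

30

The binding path is Protocol→Recruit→Randomize→Database = 7+9+9+5 = 30; finish at 30 weeks.
Drug has 9 weeks of float (longest path through it is 21).
That remains the longest chain; total 30 weeks.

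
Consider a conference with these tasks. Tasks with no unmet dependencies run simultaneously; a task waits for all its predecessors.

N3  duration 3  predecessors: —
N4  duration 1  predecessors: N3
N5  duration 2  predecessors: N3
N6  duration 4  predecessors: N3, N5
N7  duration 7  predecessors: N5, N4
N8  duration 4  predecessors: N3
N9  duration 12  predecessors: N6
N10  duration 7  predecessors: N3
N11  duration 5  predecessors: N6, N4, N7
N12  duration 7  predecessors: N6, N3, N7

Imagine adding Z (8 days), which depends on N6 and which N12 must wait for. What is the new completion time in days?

Originally the job takes 21 days.
With Z inserted, N12 now waits for max(N6, N3, N7, Z).
New critical path: N3→N5→N6→Z→N12 = 3+2+4+8+7 = 24 ⇒ 24 days.

24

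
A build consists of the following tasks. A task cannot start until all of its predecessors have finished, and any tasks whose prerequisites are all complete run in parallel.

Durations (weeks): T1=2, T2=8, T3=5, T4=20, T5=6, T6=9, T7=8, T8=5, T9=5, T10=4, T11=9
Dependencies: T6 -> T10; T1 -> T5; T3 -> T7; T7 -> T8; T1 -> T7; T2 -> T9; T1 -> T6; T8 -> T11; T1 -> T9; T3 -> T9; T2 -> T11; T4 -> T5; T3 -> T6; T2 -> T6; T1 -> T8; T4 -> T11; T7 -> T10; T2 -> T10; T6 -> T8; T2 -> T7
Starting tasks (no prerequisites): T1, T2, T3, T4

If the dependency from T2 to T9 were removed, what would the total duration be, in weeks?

31

With the dependency in place, T2→T6→T8→T11 = 8+9+5+9 = 31 sets the finish at 31 weeks.
Without T2→T9, T9's earliest start moves from 8 to 5.
After: T2→T6→T8→T11 = 8+9+5+9 = 31 → 31 weeks.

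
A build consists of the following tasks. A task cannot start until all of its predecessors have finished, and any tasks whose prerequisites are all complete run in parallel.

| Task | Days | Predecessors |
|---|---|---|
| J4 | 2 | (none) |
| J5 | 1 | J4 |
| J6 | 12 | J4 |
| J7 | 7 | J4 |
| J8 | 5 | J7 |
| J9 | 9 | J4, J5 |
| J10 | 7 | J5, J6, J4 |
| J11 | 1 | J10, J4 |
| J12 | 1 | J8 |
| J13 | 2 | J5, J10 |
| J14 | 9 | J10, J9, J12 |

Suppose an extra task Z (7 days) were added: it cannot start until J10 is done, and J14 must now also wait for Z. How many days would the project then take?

37

Originally the project takes 30 days.
With Z inserted, J14 now waits for max(J10, J9, J12, Z).
New critical path: J4→J6→J10→Z→J14 = 2+12+7+7+9 = 37 ⇒ 37 days.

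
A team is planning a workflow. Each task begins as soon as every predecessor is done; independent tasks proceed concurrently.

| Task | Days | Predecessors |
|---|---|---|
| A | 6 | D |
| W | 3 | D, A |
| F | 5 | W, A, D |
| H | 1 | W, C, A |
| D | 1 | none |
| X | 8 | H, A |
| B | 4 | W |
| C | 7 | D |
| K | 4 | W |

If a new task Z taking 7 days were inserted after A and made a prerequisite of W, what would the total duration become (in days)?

26

Originally the workflow takes 19 days.
With Z inserted, W now waits for max(D, A, Z).
New critical path: D→A→Z→W→H→X = 1+6+7+3+1+8 = 26 ⇒ 26 days.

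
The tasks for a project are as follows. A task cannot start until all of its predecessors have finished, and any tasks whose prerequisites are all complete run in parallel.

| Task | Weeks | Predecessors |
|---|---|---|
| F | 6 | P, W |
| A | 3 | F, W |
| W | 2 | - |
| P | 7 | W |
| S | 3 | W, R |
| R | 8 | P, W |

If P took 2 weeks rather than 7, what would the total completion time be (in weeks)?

15

Baseline: W→P→R→S = 2+7+8+3 = 20 → 20 weeks.
Since P is critical, the -5 change carries straight to that chain (now 15 weeks).
The critical path is still W→P→R→S; finish is now 15 weeks.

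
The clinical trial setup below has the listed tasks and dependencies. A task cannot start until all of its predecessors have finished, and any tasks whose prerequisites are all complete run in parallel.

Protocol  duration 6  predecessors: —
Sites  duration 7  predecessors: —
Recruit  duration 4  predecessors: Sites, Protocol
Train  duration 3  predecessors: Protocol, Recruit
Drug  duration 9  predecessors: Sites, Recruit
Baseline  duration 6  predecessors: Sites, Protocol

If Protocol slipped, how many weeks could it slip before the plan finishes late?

Critical path: Sites→Recruit→Drug = 7+4+9 = 20, so the finish is 20 weeks.
Longest path through Protocol: 19 weeks (earliest finish 6, latest finish 7).
Float = 20 − 19 = 1.

1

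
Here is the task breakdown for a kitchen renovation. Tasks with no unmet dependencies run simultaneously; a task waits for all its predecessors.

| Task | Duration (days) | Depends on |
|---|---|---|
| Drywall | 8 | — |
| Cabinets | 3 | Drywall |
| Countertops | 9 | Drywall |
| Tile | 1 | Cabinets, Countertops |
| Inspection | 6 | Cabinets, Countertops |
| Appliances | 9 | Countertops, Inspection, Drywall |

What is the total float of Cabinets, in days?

Drywall→Countertops→Inspection→Appliances = 8+9+6+9 = 32 sets the makespan at 32 days.
The longest chain containing Cabinets totals 26 days.
Slack of Cabinets = 14 − 8 = 6 days.

6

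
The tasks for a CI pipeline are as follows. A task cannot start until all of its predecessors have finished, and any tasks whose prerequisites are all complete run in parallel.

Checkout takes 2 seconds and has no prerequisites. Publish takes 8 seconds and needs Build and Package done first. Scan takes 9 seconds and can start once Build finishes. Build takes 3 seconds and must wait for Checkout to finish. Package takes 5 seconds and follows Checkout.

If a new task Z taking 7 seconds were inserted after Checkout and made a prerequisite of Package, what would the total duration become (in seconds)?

22

Originally the project takes 15 seconds.
With Z inserted, Package now waits for max(Checkout, Z).
New critical path: Checkout→Z→Package→Publish = 2+7+5+8 = 22 ⇒ 22 seconds.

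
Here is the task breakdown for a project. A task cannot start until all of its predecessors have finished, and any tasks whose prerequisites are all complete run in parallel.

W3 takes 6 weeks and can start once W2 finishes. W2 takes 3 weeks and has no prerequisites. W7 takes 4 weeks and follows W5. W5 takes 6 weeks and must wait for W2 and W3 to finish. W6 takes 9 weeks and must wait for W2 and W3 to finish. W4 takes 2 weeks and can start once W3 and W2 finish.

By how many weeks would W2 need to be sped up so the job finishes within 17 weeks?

Current finish: 19 weeks; target: 17.
W2 is on every critical path, so each week cut from W2 cuts the finish by one (this holds down to a finish of 17).
Need 19 − 17 = 2 weeks off W2 → W2 becomes 1 week, finish becomes 17.

2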